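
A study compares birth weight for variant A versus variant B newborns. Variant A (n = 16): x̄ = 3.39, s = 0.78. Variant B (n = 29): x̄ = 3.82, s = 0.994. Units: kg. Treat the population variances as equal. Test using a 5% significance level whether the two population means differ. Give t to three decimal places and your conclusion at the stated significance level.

Let group 1 = variant A, group 2 = variant B. H0: μ_1 = μ_2; H1: μ_1 ≠ μ_2 (two-sample pooled-variance t-test, two-sided).
s_p² = [(16−1)·0.78² + (29−1)·0.994²]/(16+29−2) = 0.855605
t = (3.39 − 3.82)/√[0.855605·(1/16 + 1/29)] = -1.493
df = n₁ + n₂ − 2 = 43
Two-sided p-value ≈ 0.1428
Since p ≈ 0.1428 > α = 0.05, fail to reject H0; the data do not provide sufficient evidence against H0.

t = -1.493; fail to reject H0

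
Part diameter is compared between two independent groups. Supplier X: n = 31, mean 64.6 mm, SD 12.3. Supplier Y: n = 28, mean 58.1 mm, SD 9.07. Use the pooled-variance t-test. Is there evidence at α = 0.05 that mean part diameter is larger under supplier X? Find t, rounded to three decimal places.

2.289

Let group 1 = supplier X, group 2 = supplier Y. H0: μ_1 = μ_2; H1: μ_1 > μ_2 (two-sample pooled-variance t-test, right-tailed).
s_p² = [(31−1)·12.3² + (28−1)·9.07²]/(31+28−2) = 118.594
t = (64.6 − 58.1)/√[118.594·(1/31 + 1/28)] = 2.289
df = n₁ + n₂ − 2 = 57
p-value = P(T ≥ 2.289) ≈ 0.013
Since p ≈ 0.013 < α = 0.05, reject H0; the data support H1.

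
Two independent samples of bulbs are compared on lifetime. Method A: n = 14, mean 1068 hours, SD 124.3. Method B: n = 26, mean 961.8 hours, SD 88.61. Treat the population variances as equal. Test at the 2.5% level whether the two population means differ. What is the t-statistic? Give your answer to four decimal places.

Let group 1 = method A, group 2 = method B. H0: μ_1 = μ_2; H1: μ_1 ≠ μ_2 (two-sample pooled-variance t-test, two-sided).
s_p² = [(14−1)·124.3² + (26−1)·88.61²]/(14+26−2) = 10451.3
t = (1068 − 961.8)/√[10451.3·(1/14 + 1/26)] = 3.1337
df = n₁ + n₂ − 2 = 38
Two-sided p-value ≈ 0.0033
Since p ≈ 0.0033 < α = 0.025, reject H0; the evidence is statistically significant.

3.1337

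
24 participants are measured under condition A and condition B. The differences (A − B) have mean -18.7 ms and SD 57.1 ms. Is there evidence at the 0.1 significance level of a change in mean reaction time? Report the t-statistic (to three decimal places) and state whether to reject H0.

H0: μ_d = 0; H1: μ_d ≠ 0 (paired t-test on the differences, two-sided).
t = d̄/(s_d/√n) = -18.7/(57.1/√24) = -1.604
df = n − 1 = 23
Two-sided p-value ≈ 0.122
Since p ≈ 0.122 > α = 0.1, fail to reject H0; the data do not provide sufficient evidence against H0.

t = -1.604; fail to reject H0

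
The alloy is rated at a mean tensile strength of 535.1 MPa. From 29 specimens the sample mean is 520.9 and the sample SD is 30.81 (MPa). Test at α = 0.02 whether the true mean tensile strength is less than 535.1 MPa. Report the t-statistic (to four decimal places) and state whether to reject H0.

H0: μ = 535.1; H1: μ < 535.1 (one-sample t-test, left-tailed).
t = (x̄ − μ₀)/(s/√n) = (520.9 − 535.1)/(30.81/√29) = -2.4820
df = n − 1 = 28
p-value = P(T ≤ -2.4820) ≈ 0.0097
Since p ≈ 0.0097 < α = 0.02, reject H0; the evidence is statistically significant.

t = -2.4820; reject H0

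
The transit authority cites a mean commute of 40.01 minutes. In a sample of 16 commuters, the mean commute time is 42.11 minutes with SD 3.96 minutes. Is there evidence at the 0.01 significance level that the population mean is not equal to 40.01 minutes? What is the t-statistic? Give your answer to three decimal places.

2.121

H0: μ = 40.01; H1: μ ≠ 40.01 (one-sample t-test, two-sided).
t = (x̄ − μ₀)/(s/√n) = (42.11 − 40.01)/(3.96/√16) = 2.121
df = n − 1 = 15
Two-sided p-value ≈ 0.0510
Since p ≈ 0.0510 > α = 0.01, fail to reject H0; the data do not provide sufficient evidence against H0.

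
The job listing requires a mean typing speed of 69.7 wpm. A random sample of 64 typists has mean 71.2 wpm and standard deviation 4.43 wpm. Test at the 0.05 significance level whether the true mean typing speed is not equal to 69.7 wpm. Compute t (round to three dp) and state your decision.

t = 2.709; reject H0

H0: μ = 69.7; H1: μ ≠ 69.7 (one-sample t-test, two-sided).
t = (x̄ − μ₀)/(s/√n) = (71.2 − 69.7)/(4.43/√64) = 2.709
df = n − 1 = 63
Two-sided p-value ≈ 0.0087
Since p ≈ 0.0087 < α = 0.05, reject H0; the data support H1.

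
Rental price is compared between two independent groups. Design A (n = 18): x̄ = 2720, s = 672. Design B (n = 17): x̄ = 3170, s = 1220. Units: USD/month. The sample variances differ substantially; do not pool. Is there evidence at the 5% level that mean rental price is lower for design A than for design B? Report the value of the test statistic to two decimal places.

-1.34

Let group 1 = design A, group 2 = design B. H0: μ_1 = μ_2; H1: μ_1 < μ_2 (Welch's two-sample t-test, left-tailed).
t = (x̄_1 − x̄_2)/√(s_1²/n_1 + s_2²/n_2) = (2720 − 3170)/√(672²/18 + 1220²/17) = -1.34
Welch–Satterthwaite df ≈ 24.58
p-value = P(T ≤ -1.34) ≈ 0.096
Since p ≈ 0.096 > α = 0.05, fail to reject H0; the data do not provide sufficient evidence against H0.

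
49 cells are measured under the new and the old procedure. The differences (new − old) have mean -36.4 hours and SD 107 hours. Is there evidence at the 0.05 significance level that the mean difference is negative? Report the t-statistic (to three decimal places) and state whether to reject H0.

H0: μ_d = 0; H1: μ_d < 0 (paired t-test on the differences, left-tailed).
t = d̄/(s_d/√n) = -36.4/(107/√49) = -2.381
df = n − 1 = 48
p-value = P(T ≤ -2.381) ≈ 0.0106
Since p ≈ 0.0106 < α = 0.05, reject H0; the evidence is statistically significant.

t = -2.381; reject H0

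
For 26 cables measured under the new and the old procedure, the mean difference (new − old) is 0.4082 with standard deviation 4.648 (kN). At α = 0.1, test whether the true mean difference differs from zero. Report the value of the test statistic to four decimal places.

0.4478

H0: μ_d = 0; H1: μ_d ≠ 0 (paired t-test on the differences, two-sided).
t = d̄/(s_d/√n) = 0.4082/(4.648/√26) = 0.4478
df = n − 1 = 25
Two-sided p-value ≈ 0.658
Since p ≈ 0.658 > α = 0.1, fail to reject H0; the evidence is not statistically significant.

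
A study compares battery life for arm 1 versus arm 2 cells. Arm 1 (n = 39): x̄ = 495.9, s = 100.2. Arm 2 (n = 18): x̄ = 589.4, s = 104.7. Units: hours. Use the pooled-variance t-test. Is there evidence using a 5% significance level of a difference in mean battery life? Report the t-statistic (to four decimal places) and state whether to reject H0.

Let group 1 = arm 1, group 2 = arm 2. H0: μ_1 = μ_2; H1: μ_1 ≠ μ_2 (two-sample pooled-variance t-test, two-sided).
s_p² = [(39−1)·100.2² + (18−1)·104.7²]/(39+18−2) = 10325
t = (495.9 − 589.4)/√[10325·(1/39 + 1/18)] = -3.2292
df = n₁ + n₂ − 2 = 55
Two-sided p-value ≈ 0.0021
Since p ≈ 0.0021 < α = 0.05, reject H0; the data support H1.

t = -3.2292; reject H0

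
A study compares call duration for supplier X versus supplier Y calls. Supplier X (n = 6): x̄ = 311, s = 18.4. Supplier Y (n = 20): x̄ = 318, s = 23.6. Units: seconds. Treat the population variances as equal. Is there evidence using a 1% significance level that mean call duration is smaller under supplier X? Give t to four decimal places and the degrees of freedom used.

t = -0.6650, df = 24

Let group 1 = supplier X, group 2 = supplier Y. H0: μ_1 = μ_2; H1: μ_1 < μ_2 (two-sample pooled-variance t-test, left-tailed).
s_p² = [(6−1)·18.4² + (20−1)·23.6²]/(6+20−2) = 511.46
t = (311 − 318)/√[511.46·(1/6 + 1/20)] = -0.6650
df = n₁ + n₂ − 2 = 24
p-value = P(T ≤ -0.6650) ≈ 0.256
Since p ≈ 0.256 > α = 0.01, fail to reject H0; the data do not provide sufficient evidence against H0.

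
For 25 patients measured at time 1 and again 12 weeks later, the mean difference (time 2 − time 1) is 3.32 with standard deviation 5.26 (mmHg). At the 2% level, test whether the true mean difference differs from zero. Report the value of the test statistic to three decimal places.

3.156

H0: μ_d = 0; H1: μ_d ≠ 0 (paired t-test on the differences, two-sided).
t = d̄/(s_d/√n) = 3.32/(5.26/√25) = 3.156
df = n − 1 = 24
Two-sided p-value ≈ 0.0043
Since p ≈ 0.0043 < α = 0.02, reject H0; the evidence is statistically significant.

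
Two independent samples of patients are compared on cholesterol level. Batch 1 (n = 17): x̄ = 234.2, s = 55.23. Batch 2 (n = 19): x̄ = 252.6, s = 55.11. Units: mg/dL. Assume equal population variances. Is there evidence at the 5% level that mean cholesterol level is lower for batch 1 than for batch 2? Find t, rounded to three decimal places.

-0.999

Let group 1 = batch 1, group 2 = batch 2. H0: μ_1 = μ_2; H1: μ_1 < μ_2 (two-sample pooled-variance t-test, left-tailed).
s_p² = [(17−1)·55.23² + (19−1)·55.11²]/(17+19−2) = 3043.34
t = (234.2 − 252.6)/√[3043.34·(1/17 + 1/19)] = -0.999
df = n₁ + n₂ − 2 = 34
p-value = P(T ≤ -0.999) ≈ 0.162
Since p ≈ 0.162 > α = 0.05, fail to reject H0; the data do not provide sufficient evidence against H0.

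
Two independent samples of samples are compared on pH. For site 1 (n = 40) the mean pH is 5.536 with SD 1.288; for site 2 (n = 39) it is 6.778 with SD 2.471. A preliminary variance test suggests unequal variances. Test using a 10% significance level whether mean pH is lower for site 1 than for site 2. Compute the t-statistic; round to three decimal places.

Let group 1 = site 1, group 2 = site 2. H0: μ_1 = μ_2; H1: μ_1 < μ_2 (Welch's two-sample t-test, left-tailed).
t = (x̄_1 − x̄_2)/√(s_1²/n_1 + s_2²/n_2) = (5.536 − 6.778)/√(1.288²/40 + 2.471²/39) = -2.791
Welch–Satterthwaite df ≈ 56.91
p-value = P(T ≤ -2.791) ≈ 0.004
Since p ≈ 0.004 < α = 0.1, reject H0; the evidence is statistically significant.

-2.791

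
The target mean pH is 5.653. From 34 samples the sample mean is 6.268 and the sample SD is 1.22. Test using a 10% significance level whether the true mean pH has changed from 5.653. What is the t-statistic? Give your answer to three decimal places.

2.939

H0: μ = 5.653; H1: μ ≠ 5.653 (one-sample t-test, two-sided).
t = (x̄ − μ₀)/(s/√n) = (6.268 − 5.653)/(1.22/√34) = 2.939
df = n − 1 = 33
Two-sided p-value ≈ 0.006
Since p ≈ 0.006 < α = 0.1, reject H0; the evidence is statistically significant.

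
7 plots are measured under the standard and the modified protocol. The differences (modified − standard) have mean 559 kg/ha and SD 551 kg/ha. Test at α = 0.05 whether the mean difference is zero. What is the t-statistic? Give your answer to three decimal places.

2.684

H0: μ_d = 0; H1: μ_d ≠ 0 (paired t-test on the differences, two-sided).
t = d̄/(s_d/√n) = 559/(551/√7) = 2.684
df = n − 1 = 6
Two-sided p-value ≈ 0.0363
Since p ≈ 0.0363 < α = 0.05, reject H0; the evidence is statistically significant.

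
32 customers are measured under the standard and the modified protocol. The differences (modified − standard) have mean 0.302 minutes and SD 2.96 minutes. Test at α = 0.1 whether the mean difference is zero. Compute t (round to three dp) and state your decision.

H0: μ_d = 0; H1: μ_d ≠ 0 (paired t-test on the differences, two-sided).
t = d̄/(s_d/√n) = 0.302/(2.96/√32) = 0.577
df = n − 1 = 31
Two-sided p-value ≈ 0.568
Since p ≈ 0.568 > α = 0.1, fail to reject H0; the evidence is not statistically significant.

t = 0.577; fail to reject H0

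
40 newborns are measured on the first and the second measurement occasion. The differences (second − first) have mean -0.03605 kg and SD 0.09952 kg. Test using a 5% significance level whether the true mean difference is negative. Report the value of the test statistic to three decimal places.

H0: μ_d = 0; H1: μ_d < 0 (paired t-test on the differences, left-tailed).
t = d̄/(s_d/√n) = -0.03605/(0.09952/√40) = -2.291
df = n − 1 = 39
p-value = P(T ≤ -2.291) ≈ 0.0137
Since p ≈ 0.0137 < α = 0.05, reject H0; the data support H1.

-2.291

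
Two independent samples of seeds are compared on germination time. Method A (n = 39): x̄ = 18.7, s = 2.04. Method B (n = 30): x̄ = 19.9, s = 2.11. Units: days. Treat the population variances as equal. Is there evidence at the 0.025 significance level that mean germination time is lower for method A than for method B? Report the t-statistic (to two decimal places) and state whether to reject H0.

Let group 1 = method A, group 2 = method B. H0: μ_1 = μ_2; H1: μ_1 < μ_2 (two-sample pooled-variance t-test, left-tailed).
s_p² = [(39−1)·2.04² + (30−1)·2.11²]/(39+30−2) = 4.28734
t = (18.7 − 19.9)/√[4.28734·(1/39 + 1/30)] = -2.39
df = n₁ + n₂ − 2 = 67
p-value = P(T ≤ -2.39) ≈ 0.0099
Since p ≈ 0.0099 < α = 0.025, reject H0; the evidence is statistically significant.

t = -2.39; reject H0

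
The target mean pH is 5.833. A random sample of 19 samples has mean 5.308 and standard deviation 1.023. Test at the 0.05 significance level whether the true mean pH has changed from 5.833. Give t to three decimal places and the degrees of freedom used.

H0: μ = 5.833; H1: μ ≠ 5.833 (one-sample t-test, two-sided).
t = (x̄ − μ₀)/(s/√n) = (5.308 − 5.833)/(1.023/√19) = -2.237
df = n − 1 = 18
Two-sided p-value ≈ 0.038
Since p ≈ 0.038 < α = 0.05, reject H0; the evidence is statistically significant.

t = -2.237, df = 18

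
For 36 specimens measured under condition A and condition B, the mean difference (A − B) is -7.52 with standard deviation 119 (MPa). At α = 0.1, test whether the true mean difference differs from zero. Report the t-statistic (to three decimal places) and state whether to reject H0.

H0: μ_d = 0; H1: μ_d ≠ 0 (paired t-test on the differences, two-sided).
t = d̄/(s_d/√n) = -7.52/(119/√36) = -0.379
df = n − 1 = 35
Two-sided p-value ≈ 0.7069
Since p ≈ 0.7069 > α = 0.1, fail to reject H0; the evidence is not statistically significant.

t = -0.379; fail to reject H0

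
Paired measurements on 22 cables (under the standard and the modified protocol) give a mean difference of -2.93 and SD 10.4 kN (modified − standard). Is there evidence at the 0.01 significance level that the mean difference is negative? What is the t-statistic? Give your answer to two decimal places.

-1.32

H0: μ_d = 0; H1: μ_d < 0 (paired t-test on the differences, left-tailed).
t = d̄/(s_d/√n) = -2.93/(10.4/√22) = -1.32
df = n − 1 = 21
p-value = P(T ≤ -1.32) ≈ 0.1003
Since p ≈ 0.1003 > α = 0.01, fail to reject H0; the evidence is not statistically significant.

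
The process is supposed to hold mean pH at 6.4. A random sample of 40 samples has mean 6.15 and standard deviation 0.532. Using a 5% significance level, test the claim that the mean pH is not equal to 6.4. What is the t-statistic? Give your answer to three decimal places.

H0: μ = 6.4; H1: μ ≠ 6.4 (one-sample t-test, two-sided).
t = (x̄ − μ₀)/(s/√n) = (6.15 − 6.4)/(0.532/√40) = -2.972
df = n − 1 = 39
Two-sided p-value ≈ 0.0050
Since p ≈ 0.0050 < α = 0.05, reject H0; the evidence is statistically significant.

-2.972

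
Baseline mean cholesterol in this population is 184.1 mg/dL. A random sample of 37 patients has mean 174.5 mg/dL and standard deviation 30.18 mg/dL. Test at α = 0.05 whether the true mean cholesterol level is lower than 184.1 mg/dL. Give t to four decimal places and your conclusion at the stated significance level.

H0: μ = 184.1; H1: μ < 184.1 (one-sample t-test, left-tailed).
t = (x̄ − μ₀)/(s/√n) = (174.5 − 184.1)/(30.18/√37) = -1.9349
df = n − 1 = 36
p-value = P(T ≤ -1.9349) ≈ 0.0304
Since p ≈ 0.0304 < α = 0.05, reject H0; the data support H1.

t = -1.9349; reject H0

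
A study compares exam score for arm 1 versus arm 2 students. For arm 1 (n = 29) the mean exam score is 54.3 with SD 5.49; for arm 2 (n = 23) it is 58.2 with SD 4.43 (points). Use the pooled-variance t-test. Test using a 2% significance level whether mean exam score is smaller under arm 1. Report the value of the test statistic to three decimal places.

Let group 1 = arm 1, group 2 = arm 2. H0: μ_1 = μ_2; H1: μ_1 < μ_2 (two-sample pooled-variance t-test, left-tailed).
s_p² = [(29−1)·5.49² + (23−1)·4.43²]/(29+23−2) = 25.5134
t = (54.3 − 58.2)/√[25.5134·(1/29 + 1/23)] = -2.765
df = n₁ + n₂ − 2 = 50
p-value = P(T ≤ -2.765) ≈ 0.0040
Since p ≈ 0.0040 < α = 0.02, reject H0; the data support H1.

-2.765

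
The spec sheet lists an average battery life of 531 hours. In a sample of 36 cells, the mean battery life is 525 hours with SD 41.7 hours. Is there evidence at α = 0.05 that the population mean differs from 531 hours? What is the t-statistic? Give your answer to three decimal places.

-0.863

H0: μ = 531; H1: μ ≠ 531 (one-sample t-test, two-sided).
t = (x̄ − μ₀)/(s/√n) = (525 − 531)/(41.7/√36) = -0.863
df = n − 1 = 35
Two-sided p-value ≈ 0.394
Since p ≈ 0.394 > α = 0.05, fail to reject H0; the evidence is not statistically significant.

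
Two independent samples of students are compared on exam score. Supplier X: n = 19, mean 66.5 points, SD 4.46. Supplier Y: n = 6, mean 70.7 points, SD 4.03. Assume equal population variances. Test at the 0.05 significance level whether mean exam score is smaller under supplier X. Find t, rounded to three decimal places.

Let group 1 = supplier X, group 2 = supplier Y. H0: μ_1 = μ_2; H1: μ_1 < μ_2 (two-sample pooled-variance t-test, left-tailed).
s_p² = [(19−1)·4.46² + (6−1)·4.03²]/(19+6−2) = 19.098
t = (66.5 − 70.7)/√[19.098·(1/19 + 1/6)] = -2.052
df = n₁ + n₂ − 2 = 23
p-value = P(T ≤ -2.052) ≈ 0.0258
Since p ≈ 0.0258 < α = 0.05, reject H0; the data support H1.

-2.052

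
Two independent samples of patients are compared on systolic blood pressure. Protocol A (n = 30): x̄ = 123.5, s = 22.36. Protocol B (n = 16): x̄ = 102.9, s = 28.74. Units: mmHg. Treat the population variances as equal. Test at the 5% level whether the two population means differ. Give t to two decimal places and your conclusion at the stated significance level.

Let group 1 = protocol A, group 2 = protocol B. H0: μ_1 = μ_2; H1: μ_1 ≠ μ_2 (two-sample pooled-variance t-test, two-sided).
s_p² = [(30−1)·22.36² + (16−1)·28.74²]/(30+16−2) = 611.112
t = (123.5 − 102.9)/√[611.112·(1/30 + 1/16)] = 2.69
df = n₁ + n₂ − 2 = 44
Two-sided p-value ≈ 0.0100
Since p ≈ 0.0100 < α = 0.05, reject H0; the data support H1.

t = 2.69; reject H0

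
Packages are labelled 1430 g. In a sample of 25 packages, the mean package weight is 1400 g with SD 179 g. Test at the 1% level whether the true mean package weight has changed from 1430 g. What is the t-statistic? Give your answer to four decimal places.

-0.8380

H0: μ = 1430; H1: μ ≠ 1430 (one-sample t-test, two-sided).
t = (x̄ − μ₀)/(s/√n) = (1400 − 1430)/(179/√25) = -0.8380
df = n − 1 = 24
Two-sided p-value ≈ 0.410
Since p ≈ 0.410 > α = 0.01, fail to reject H0; the evidence is not statistically significant.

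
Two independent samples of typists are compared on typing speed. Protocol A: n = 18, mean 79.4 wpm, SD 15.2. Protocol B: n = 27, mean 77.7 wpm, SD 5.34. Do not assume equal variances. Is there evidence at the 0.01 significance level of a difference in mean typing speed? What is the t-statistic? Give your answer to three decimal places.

Let group 1 = protocol A, group 2 = protocol B. H0: μ_1 = μ_2; H1: μ_1 ≠ μ_2 (Welch's two-sample t-test, two-sided).
t = (x̄_1 − x̄_2)/√(s_1²/n_1 + s_2²/n_2) = (79.4 − 77.7)/√(15.2²/18 + 5.34²/27) = 0.456
Welch–Satterthwaite df ≈ 19.82
Two-sided p-value ≈ 0.6533
Since p ≈ 0.6533 > α = 0.01, fail to reject H0; the data do not provide sufficient evidence against H0.

0.456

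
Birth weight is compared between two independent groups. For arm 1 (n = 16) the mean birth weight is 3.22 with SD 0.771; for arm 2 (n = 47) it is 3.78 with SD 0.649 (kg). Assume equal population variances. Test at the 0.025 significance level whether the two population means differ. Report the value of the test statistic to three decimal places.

Let group 1 = arm 1, group 2 = arm 2. H0: μ_1 = μ_2; H1: μ_1 ≠ μ_2 (two-sample pooled-variance t-test, two-sided).
s_p² = [(16−1)·0.771² + (47−1)·0.649²]/(16+47−2) = 0.463801
t = (3.22 − 3.78)/√[0.463801·(1/16 + 1/47)] = -2.841
df = n₁ + n₂ − 2 = 61
Two-sided p-value ≈ 0.006
Since p ≈ 0.006 < α = 0.025, reject H0; the data support H1.

-2.841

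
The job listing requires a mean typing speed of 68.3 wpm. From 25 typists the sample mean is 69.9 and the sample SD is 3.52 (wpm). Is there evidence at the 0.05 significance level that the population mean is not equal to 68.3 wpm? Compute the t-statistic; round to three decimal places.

2.273

H0: μ = 68.3; H1: μ ≠ 68.3 (one-sample t-test, two-sided).
t = (x̄ − μ₀)/(s/√n) = (69.9 − 68.3)/(3.52/√25) = 2.273
df = n − 1 = 24
Two-sided p-value ≈ 0.0323
Since p ≈ 0.0323 < α = 0.05, reject H0; the evidence is statistically significant.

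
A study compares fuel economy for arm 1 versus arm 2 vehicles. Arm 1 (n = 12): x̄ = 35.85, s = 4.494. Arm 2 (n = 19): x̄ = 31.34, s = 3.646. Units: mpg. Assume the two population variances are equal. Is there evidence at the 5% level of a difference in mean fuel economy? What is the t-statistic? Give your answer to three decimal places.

Let group 1 = arm 1, group 2 = arm 2. H0: μ_1 = μ_2; H1: μ_1 ≠ μ_2 (two-sample pooled-variance t-test, two-sided).
s_p² = [(12−1)·4.494² + (19−1)·3.646²]/(12+19−2) = 15.9116
t = (35.85 − 31.34)/√[15.9116·(1/12 + 1/19)] = 3.066
df = n₁ + n₂ − 2 = 29
Two-sided p-value ≈ 0.005
Since p ≈ 0.005 < α = 0.05, reject H0; the data support H1.

3.066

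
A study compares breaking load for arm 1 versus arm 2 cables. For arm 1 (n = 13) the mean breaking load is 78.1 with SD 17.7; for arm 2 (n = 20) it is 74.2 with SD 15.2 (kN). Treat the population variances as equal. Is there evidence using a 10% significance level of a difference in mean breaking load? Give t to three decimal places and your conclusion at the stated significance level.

Let group 1 = arm 1, group 2 = arm 2. H0: μ_1 = μ_2; H1: μ_1 ≠ μ_2 (two-sample pooled-variance t-test, two-sided).
s_p² = [(13−1)·17.7² + (20−1)·15.2²]/(13+20−2) = 262.879
t = (78.1 − 74.2)/√[262.879·(1/13 + 1/20)] = 0.675
df = n₁ + n₂ − 2 = 31
Two-sided p-value ≈ 0.5046
Since p ≈ 0.5046 > α = 0.1, fail to reject H0; the data do not provide sufficient evidence against H0.

t = 0.675; fail to reject H0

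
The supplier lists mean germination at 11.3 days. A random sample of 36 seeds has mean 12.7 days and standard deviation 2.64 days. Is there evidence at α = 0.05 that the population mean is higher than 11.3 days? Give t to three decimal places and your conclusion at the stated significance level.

H0: μ = 11.3; H1: μ > 11.3 (one-sample t-test, right-tailed).
t = (x̄ − μ₀)/(s/√n) = (12.7 − 11.3)/(2.64/√36) = 3.182
df = n − 1 = 35
p-value = P(T ≥ 3.182) ≈ 0.002
Since p ≈ 0.002 < α = 0.05, reject H0; the data support H1.

t = 3.182; reject H0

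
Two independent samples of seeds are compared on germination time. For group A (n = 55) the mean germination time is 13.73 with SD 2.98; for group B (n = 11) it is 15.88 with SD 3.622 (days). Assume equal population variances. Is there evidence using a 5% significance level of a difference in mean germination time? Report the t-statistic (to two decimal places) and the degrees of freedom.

Let group 1 = group A, group 2 = group B. H0: μ_1 = μ_2; H1: μ_1 ≠ μ_2 (two-sample pooled-variance t-test, two-sided).
s_p² = [(55−1)·2.98² + (11−1)·3.622²]/(55+11−2) = 9.54266
t = (13.73 − 15.88)/√[9.54266·(1/55 + 1/11)] = -2.11
df = n₁ + n₂ − 2 = 64
Two-sided p-value ≈ 0.0390
Since p ≈ 0.0390 < α = 0.05, reject H0; the data support H1.

t = -2.11, df = 64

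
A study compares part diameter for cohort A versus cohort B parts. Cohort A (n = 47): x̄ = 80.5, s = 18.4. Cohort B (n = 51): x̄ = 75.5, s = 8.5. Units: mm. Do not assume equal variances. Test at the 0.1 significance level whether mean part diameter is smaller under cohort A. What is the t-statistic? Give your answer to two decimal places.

Let group 1 = cohort A, group 2 = cohort B. H0: μ_1 = μ_2; H1: μ_1 < μ_2 (Welch's two-sample t-test, left-tailed).
t = (x̄_1 − x̄_2)/√(s_1²/n_1 + s_2²/n_2) = (80.5 − 75.5)/√(18.4²/47 + 8.5²/51) = 1.70
Welch–Satterthwaite df ≈ 63.61
p-value = P(T ≤ 1.70) ≈ 0.9533
Since p ≈ 0.9533 > α = 0.1, fail to reject H0; the data do not provide sufficient evidence against H0.

1.70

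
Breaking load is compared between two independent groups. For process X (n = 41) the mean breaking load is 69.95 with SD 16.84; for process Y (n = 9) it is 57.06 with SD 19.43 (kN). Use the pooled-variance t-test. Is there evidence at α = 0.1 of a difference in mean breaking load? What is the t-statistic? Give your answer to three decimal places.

2.024

Let group 1 = process X, group 2 = process Y. H0: μ_1 = μ_2; H1: μ_1 ≠ μ_2 (two-sample pooled-variance t-test, two-sided).
s_p² = [(41−1)·16.84² + (9−1)·19.43²]/(41+9−2) = 299.242
t = (69.95 − 57.06)/√[299.242·(1/41 + 1/9)] = 2.024
df = n₁ + n₂ − 2 = 48
Two-sided p-value ≈ 0.0485
Since p ≈ 0.0485 < α = 0.1, reject H0; the evidence is statistically significant.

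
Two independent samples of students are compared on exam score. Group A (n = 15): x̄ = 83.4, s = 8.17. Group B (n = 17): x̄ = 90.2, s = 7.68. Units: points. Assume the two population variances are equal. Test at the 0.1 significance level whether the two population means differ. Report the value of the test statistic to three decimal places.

Let group 1 = group A, group 2 = group B. H0: μ_1 = μ_2; H1: μ_1 ≠ μ_2 (two-sample pooled-variance t-test, two-sided).
s_p² = [(15−1)·8.17² + (17−1)·7.68²]/(15+17−2) = 62.6068
t = (83.4 − 90.2)/√[62.6068·(1/15 + 1/17)] = -2.426
df = n₁ + n₂ − 2 = 30
Two-sided p-value ≈ 0.0215
Since p ≈ 0.0215 < α = 0.1, reject H0; the evidence is statistically significant.

-2.426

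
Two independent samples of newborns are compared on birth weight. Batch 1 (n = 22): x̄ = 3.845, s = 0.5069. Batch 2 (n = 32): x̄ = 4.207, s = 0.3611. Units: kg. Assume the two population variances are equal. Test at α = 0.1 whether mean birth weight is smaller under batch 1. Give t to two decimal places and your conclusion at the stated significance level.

t = -3.07; reject H0

Let group 1 = batch 1, group 2 = batch 2. H0: μ_1 = μ_2; H1: μ_1 < μ_2 (two-sample pooled-variance t-test, left-tailed).
s_p² = [(22−1)·0.5069² + (32−1)·0.3611²]/(22+32−2) = 0.181502
t = (3.845 − 4.207)/√[0.181502·(1/22 + 1/32)] = -3.07
df = n₁ + n₂ − 2 = 52
p-value = P(T ≤ -3.07) ≈ 0.002
Since p ≈ 0.002 < α = 0.1, reject H0; the evidence is statistically significant.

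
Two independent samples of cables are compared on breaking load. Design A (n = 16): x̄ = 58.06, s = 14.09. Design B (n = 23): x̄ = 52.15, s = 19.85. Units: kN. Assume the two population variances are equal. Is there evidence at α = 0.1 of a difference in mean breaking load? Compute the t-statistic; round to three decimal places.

1.023

Let group 1 = design A, group 2 = design B. H0: μ_1 = μ_2; H1: μ_1 ≠ μ_2 (two-sample pooled-variance t-test, two-sided).
s_p² = [(16−1)·14.09² + (23−1)·19.85²]/(16+23−2) = 314.768
t = (58.06 − 52.15)/√[314.768·(1/16 + 1/23)] = 1.023
df = n₁ + n₂ − 2 = 37
Two-sided p-value ≈ 0.3128
Since p ≈ 0.3128 > α = 0.1, fail to reject H0; the evidence is not statistically significant.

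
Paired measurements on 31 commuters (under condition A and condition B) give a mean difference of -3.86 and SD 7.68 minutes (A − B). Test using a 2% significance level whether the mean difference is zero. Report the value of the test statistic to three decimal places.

H0: μ_d = 0; H1: μ_d ≠ 0 (paired t-test on the differences, two-sided).
t = d̄/(s_d/√n) = -3.86/(7.68/√31) = -2.798
df = n − 1 = 30
Two-sided p-value ≈ 0.009
Since p ≈ 0.009 < α = 0.02, reject H0; the data support H1.

-2.798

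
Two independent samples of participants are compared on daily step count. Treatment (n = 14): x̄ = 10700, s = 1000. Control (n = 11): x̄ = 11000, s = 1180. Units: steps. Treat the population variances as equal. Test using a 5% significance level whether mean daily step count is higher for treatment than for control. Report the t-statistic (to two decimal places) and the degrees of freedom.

t = -0.69, df = 23

Let group 1 = treatment, group 2 = control. H0: μ_1 = μ_2; H1: μ_1 > μ_2 (two-sample pooled-variance t-test, right-tailed).
s_p² = [(14−1)·1000² + (11−1)·1180²]/(14+11−2) = 1170610
t = (10700 − 11000)/√[1170610·(1/14 + 1/11)] = -0.69
df = n₁ + n₂ − 2 = 23
p-value = P(T ≥ -0.69) ≈ 0.7509
Since p ≈ 0.7509 > α = 0.05, fail to reject H0; the evidence is not statistically significant.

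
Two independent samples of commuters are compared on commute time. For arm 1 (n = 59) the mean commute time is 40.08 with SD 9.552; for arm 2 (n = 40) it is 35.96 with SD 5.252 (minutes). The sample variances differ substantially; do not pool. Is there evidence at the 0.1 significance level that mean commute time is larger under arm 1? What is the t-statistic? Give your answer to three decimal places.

2.755

Let group 1 = arm 1, group 2 = arm 2. H0: μ_1 = μ_2; H1: μ_1 > μ_2 (Welch's two-sample t-test, right-tailed).
t = (x̄_1 − x̄_2)/√(s_1²/n_1 + s_2²/n_2) = (40.08 − 35.96)/√(9.552²/59 + 5.252²/40) = 2.755
Welch–Satterthwaite df ≈ 93.58
p-value = P(T ≥ 2.755) ≈ 0.004
Since p ≈ 0.004 < α = 0.1, reject H0; the data support H1.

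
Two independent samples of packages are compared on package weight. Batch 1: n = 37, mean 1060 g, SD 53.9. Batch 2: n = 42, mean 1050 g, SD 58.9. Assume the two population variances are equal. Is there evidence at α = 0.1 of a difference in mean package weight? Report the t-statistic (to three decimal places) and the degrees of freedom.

Let group 1 = batch 1, group 2 = batch 2. H0: μ_1 = μ_2; H1: μ_1 ≠ μ_2 (two-sample pooled-variance t-test, two-sided).
s_p² = [(37−1)·53.9² + (42−1)·58.9²]/(37+42−2) = 3205.52
t = (1060 − 1050)/√[3205.52·(1/37 + 1/42)] = 0.783
df = n₁ + n₂ − 2 = 77
Two-sided p-value ≈ 0.4358
Since p ≈ 0.4358 > α = 0.1, fail to reject H0; the data do not provide sufficient evidence against H0.

t = 0.783, df = 77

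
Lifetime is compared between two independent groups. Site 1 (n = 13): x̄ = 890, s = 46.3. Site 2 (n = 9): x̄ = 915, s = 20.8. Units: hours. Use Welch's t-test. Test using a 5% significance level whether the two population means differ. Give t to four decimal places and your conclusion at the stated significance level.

Let group 1 = site 1, group 2 = site 2. H0: μ_1 = μ_2; H1: μ_1 ≠ μ_2 (Welch's two-sample t-test, two-sided).
t = (x̄_1 − x̄_2)/√(s_1²/n_1 + s_2²/n_2) = (890 − 915)/√(46.3²/13 + 20.8²/9) = -1.7131
Welch–Satterthwaite df ≈ 17.75
Two-sided p-value ≈ 0.104
Since p ≈ 0.104 > α = 0.05, fail to reject H0; the data do not provide sufficient evidence against H0.

t = -1.7131; fail to reject H0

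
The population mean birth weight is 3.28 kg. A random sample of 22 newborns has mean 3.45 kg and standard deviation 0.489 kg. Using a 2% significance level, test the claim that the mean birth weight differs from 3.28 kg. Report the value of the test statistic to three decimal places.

1.631

H0: μ = 3.28; H1: μ ≠ 3.28 (one-sample t-test, two-sided).
t = (x̄ − μ₀)/(s/√n) = (3.45 − 3.28)/(0.489/√22) = 1.631
df = n − 1 = 21
Two-sided p-value ≈ 0.1179
Since p ≈ 0.1179 > α = 0.02, fail to reject H0; the data do not provide sufficient evidence against H0.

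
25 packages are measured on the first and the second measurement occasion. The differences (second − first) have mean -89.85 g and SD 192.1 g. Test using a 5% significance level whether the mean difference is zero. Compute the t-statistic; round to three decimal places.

H0: μ_d = 0; H1: μ_d ≠ 0 (paired t-test on the differences, two-sided).
t = d̄/(s_d/√n) = -89.85/(192.1/√25) = -2.339
df = n − 1 = 24
Two-sided p-value ≈ 0.028
Since p ≈ 0.028 < α = 0.05, reject H0; the evidence is statistically significant.

-2.339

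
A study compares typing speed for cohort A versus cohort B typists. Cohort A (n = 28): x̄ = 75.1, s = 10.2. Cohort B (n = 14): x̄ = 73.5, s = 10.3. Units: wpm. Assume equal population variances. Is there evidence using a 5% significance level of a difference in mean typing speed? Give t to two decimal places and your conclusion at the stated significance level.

t = 0.48; fail to reject H0

Let group 1 = cohort A, group 2 = cohort B. H0: μ_1 = μ_2; H1: μ_1 ≠ μ_2 (two-sample pooled-variance t-test, two-sided).
s_p² = [(28−1)·10.2² + (14−1)·10.3²]/(28+14−2) = 104.706
t = (75.1 − 73.5)/√[104.706·(1/28 + 1/14)] = 0.48
df = n₁ + n₂ − 2 = 40
Two-sided p-value ≈ 0.6355
Since p ≈ 0.6355 > α = 0.05, fail to reject H0; the evidence is not statistically significant.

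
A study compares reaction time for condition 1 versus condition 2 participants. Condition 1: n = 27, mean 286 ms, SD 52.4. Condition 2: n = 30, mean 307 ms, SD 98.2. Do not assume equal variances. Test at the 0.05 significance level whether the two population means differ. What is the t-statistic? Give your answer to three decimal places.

-1.021

Let group 1 = condition 1, group 2 = condition 2. H0: μ_1 = μ_2; H1: μ_1 ≠ μ_2 (Welch's two-sample t-test, two-sided).
t = (x̄_1 − x̄_2)/√(s_1²/n_1 + s_2²/n_2) = (286 − 307)/√(52.4²/27 + 98.2²/30) = -1.021
Welch–Satterthwaite df ≈ 45.21
Two-sided p-value ≈ 0.3127
Since p ≈ 0.3127 > α = 0.05, fail to reject H0; the evidence is not statistically significant.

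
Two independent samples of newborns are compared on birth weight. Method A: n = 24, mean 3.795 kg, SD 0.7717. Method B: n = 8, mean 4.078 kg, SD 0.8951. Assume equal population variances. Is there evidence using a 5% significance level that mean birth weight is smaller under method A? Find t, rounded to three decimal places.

-0.864

Let group 1 = method A, group 2 = method B. H0: μ_1 = μ_2; H1: μ_1 < μ_2 (two-sample pooled-variance t-test, left-tailed).
s_p² = [(24−1)·0.7717² + (8−1)·0.8951²]/(24+8−2) = 0.643514
t = (3.795 − 4.078)/√[0.643514·(1/24 + 1/8)] = -0.864
df = n₁ + n₂ − 2 = 30
p-value = P(T ≤ -0.864) ≈ 0.1972
Since p ≈ 0.1972 > α = 0.05, fail to reject H0; the evidence is not statistically significant.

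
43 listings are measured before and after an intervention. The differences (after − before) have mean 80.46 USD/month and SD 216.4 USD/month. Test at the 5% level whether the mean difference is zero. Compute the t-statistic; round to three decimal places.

2.438

H0: μ_d = 0; H1: μ_d ≠ 0 (paired t-test on the differences, two-sided).
t = d̄/(s_d/√n) = 80.46/(216.4/√43) = 2.438
df = n − 1 = 42
Two-sided p-value ≈ 0.019
Since p ≈ 0.019 < α = 0.05, reject H0; the data support H1.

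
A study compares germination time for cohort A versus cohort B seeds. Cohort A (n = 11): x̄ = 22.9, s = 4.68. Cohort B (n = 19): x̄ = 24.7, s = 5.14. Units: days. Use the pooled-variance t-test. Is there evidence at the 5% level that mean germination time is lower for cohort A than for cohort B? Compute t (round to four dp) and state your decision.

Let group 1 = cohort A, group 2 = cohort B. H0: μ_1 = μ_2; H1: μ_1 < μ_2 (two-sample pooled-variance t-test, left-tailed).
s_p² = [(11−1)·4.68² + (19−1)·5.14²]/(11+19−2) = 24.8063
t = (22.9 − 24.7)/√[24.8063·(1/11 + 1/19)] = -0.9539
df = n₁ + n₂ − 2 = 28
p-value = P(T ≤ -0.9539) ≈ 0.1741
Since p ≈ 0.1741 > α = 0.05, fail to reject H0; the data do not provide sufficient evidence against H0.

t = -0.9539; fail to reject H0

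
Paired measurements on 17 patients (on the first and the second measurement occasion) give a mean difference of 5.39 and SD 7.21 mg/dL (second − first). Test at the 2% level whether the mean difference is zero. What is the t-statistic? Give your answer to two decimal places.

H0: μ_d = 0; H1: μ_d ≠ 0 (paired t-test on the differences, two-sided).
t = d̄/(s_d/√n) = 5.39/(7.21/√17) = 3.08
df = n − 1 = 16
Two-sided p-value ≈ 0.0071
Since p ≈ 0.0071 < α = 0.02, reject H0; the evidence is statistically significant.

3.08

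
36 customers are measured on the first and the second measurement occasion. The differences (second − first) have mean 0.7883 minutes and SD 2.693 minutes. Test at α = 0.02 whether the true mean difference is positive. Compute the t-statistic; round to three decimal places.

H0: μ_d = 0; H1: μ_d > 0 (paired t-test on the differences, right-tailed).
t = d̄/(s_d/√n) = 0.7883/(2.693/√36) = 1.756
df = n − 1 = 35
p-value = P(T ≥ 1.756) ≈ 0.0439
Since p ≈ 0.0439 > α = 0.02, fail to reject H0; the evidence is not statistically significant.

1.756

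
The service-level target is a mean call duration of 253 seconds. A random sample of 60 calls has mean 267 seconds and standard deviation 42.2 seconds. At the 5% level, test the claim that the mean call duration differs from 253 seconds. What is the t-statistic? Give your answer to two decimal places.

2.57

H0: μ = 253; H1: μ ≠ 253 (one-sample t-test, two-sided).
t = (x̄ − μ₀)/(s/√n) = (267 − 253)/(42.2/√60) = 2.57
df = n − 1 = 59
Two-sided p-value ≈ 0.013
Since p ≈ 0.013 < α = 0.05, reject H0; the data support H1.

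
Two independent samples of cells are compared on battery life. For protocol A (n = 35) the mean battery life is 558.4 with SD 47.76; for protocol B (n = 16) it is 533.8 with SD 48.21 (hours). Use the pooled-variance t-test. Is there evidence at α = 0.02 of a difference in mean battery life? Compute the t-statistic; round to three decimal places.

Let group 1 = protocol A, group 2 = protocol B. H0: μ_1 = μ_2; H1: μ_1 ≠ μ_2 (two-sample pooled-variance t-test, two-sided).
s_p² = [(35−1)·47.76² + (16−1)·48.21²]/(35+16−2) = 2294.24
t = (558.4 − 533.8)/√[2294.24·(1/35 + 1/16)] = 1.702
df = n₁ + n₂ − 2 = 49
Two-sided p-value ≈ 0.095
Since p ≈ 0.095 > α = 0.02, fail to reject H0; the evidence is not statistically significant.

1.702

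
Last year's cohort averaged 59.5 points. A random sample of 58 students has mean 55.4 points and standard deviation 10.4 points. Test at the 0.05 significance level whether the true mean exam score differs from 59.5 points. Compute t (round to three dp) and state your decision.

t = -3.002; reject H0

H0: μ = 59.5; H1: μ ≠ 59.5 (one-sample t-test, two-sided).
t = (x̄ − μ₀)/(s/√n) = (55.4 − 59.5)/(10.4/√58) = -3.002
df = n − 1 = 57
Two-sided p-value ≈ 0.0040
Since p ≈ 0.0040 < α = 0.05, reject H0; the evidence is statistically significant.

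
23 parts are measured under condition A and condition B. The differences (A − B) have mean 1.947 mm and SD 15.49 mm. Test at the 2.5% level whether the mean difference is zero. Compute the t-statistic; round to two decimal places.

0.60

H0: μ_d = 0; H1: μ_d ≠ 0 (paired t-test on the differences, two-sided).
t = d̄/(s_d/√n) = 1.947/(15.49/√23) = 0.60
df = n − 1 = 22
Two-sided p-value ≈ 0.5528
Since p ≈ 0.5528 > α = 0.025, fail to reject H0; the evidence is not statistically significant.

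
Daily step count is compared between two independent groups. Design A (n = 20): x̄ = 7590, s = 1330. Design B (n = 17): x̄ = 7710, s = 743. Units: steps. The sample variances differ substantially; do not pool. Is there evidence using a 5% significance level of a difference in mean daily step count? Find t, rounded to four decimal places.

Let group 1 = design A, group 2 = design B. H0: μ_1 = μ_2; H1: μ_1 ≠ μ_2 (Welch's two-sample t-test, two-sided).
t = (x̄_1 − x̄_2)/√(s_1²/n_1 + s_2²/n_2) = (7590 − 7710)/√(1330²/20 + 743²/17) = -0.3451
Welch–Satterthwaite df ≈ 30.61
Two-sided p-value ≈ 0.732
Since p ≈ 0.732 > α = 0.05, fail to reject H0; the evidence is not statistically significant.

-0.3451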